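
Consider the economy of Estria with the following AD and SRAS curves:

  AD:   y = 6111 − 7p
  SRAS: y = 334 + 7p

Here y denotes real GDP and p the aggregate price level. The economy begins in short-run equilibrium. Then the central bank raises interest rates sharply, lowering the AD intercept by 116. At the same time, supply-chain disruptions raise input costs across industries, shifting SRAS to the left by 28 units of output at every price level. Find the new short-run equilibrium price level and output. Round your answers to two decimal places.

p = 406.36, y = 3150.50

After both shocks: AD is y = 5995 − 7p and SRAS is y = 306 + 7p.
Setting them equal: 5689 = 14p, so p = 406.36.
Substituting into AD, y = 3150.50.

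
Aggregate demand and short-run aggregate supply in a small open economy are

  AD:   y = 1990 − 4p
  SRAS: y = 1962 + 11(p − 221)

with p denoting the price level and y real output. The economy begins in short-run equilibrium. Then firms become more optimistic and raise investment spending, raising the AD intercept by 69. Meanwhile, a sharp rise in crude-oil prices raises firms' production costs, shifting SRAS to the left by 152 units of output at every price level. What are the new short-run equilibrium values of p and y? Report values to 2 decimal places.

After both shocks: AD is y = 2059 − 4p and SRAS is y = 11p − 621.
Setting them equal: 2680 = 15p, so p = 178.67.
Substituting into AD, y = 1344.33.

p = 178.67, y = 1344.33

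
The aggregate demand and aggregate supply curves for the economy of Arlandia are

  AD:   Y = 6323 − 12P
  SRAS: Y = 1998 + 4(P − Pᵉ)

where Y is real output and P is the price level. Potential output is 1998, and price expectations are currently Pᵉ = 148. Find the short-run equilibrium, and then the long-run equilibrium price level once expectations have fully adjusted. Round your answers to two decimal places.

Short run: with Pᵉ = 148, SRAS is Y = 1406 + 4P. Setting AD = SRAS gives 4917 = 16P, so P = 307.31 and Y = 6323 − 12P = 2635.25.
Output 2635.25 is above potential 1998, so over time expected prices rise and SRAS shifts left until Y returns to 1998.
Long run: Y = 1998 on the AD curve gives 1998 = 6323 − 12P, so P = 360.42.

Short run: P = 307.31, Y = 2635.25. Long run: P = 360.42.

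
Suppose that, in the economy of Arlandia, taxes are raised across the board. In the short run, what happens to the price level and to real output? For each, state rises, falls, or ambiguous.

This is a negative demand shock: AD shifts left.
Moving along the upward-sloping SRAS curve, P falls and Y falls.

Price level: falls; output: falls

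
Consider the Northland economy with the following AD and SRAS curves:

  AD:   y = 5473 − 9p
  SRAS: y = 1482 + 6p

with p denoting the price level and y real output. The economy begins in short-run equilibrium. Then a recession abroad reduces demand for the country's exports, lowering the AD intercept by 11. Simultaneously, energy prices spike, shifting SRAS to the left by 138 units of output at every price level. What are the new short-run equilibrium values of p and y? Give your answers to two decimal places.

p = 274.53, y = 2991.20

After both shocks: AD is y = 5462 − 9p and SRAS is y = 1344 + 6p.
Setting them equal: 4118 = 15p, so p = 274.53.
Substituting into AD, y = 2991.20.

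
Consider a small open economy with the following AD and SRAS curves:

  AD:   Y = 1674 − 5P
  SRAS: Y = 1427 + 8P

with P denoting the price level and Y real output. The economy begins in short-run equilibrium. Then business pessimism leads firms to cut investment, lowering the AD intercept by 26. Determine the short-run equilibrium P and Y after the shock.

This is a negative demand shock: AD shifts left.
New AD: Y = 1648 − 5P.
Set AD = SRAS: 1648 − 5P = 1427 + 8P, so 221 = 13P and P = 17.
Y = 1648 − 5·17 = 1563.

P = 17, Y = 1563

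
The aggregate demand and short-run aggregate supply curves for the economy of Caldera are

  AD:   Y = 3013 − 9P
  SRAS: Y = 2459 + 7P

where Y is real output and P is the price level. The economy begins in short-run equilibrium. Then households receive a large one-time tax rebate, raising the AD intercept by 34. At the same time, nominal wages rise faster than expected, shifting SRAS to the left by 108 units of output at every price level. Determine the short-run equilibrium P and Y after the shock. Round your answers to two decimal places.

After both shocks: AD is Y = 3047 − 9P and SRAS is Y = 2351 + 7P.
Setting them equal: 696 = 16P, so P = 43.50.
Substituting into AD, Y = 2655.50.

P = 43.50, Y = 2655.50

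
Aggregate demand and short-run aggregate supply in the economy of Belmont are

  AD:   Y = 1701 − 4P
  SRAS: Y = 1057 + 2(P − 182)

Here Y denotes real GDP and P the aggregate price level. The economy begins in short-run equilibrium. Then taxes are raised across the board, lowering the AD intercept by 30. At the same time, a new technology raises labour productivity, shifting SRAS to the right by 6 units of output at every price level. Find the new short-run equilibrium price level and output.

P = 162, Y = 1023

After both shocks: AD is Y = 1671 − 4P and SRAS is Y = 699 + 2P.
Setting them equal: 972 = 6P, so P = 162.
Y = 1671 − 4·162 = 1023.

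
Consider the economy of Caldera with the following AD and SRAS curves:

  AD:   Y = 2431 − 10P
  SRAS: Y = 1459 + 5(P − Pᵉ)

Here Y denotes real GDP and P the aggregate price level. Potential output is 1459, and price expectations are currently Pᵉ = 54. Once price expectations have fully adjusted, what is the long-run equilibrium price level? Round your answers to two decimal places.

Short run: with Pᵉ = 54, SRAS is Y = 1189 + 5P. Setting AD = SRAS gives 1242 = 15P, so P = 82.80 and Y = 2431 − 10P = 1603.00.
Output 1603.00 is above potential 1459, so over time expected prices rise and SRAS shifts left until Y returns to 1459.
Long run: Y = 1459 on the AD curve gives 1459 = 2431 − 10P, so P = 97.20.

Long-run P = 97.20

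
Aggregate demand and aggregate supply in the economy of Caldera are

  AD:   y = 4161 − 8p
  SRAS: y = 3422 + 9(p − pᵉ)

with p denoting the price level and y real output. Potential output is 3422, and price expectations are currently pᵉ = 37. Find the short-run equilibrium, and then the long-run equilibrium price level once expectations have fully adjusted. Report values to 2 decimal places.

Short run: p = 63.06, y = 3656.53. Long run: p = 92.38.

Short run: with pᵉ = 37, SRAS is y = 3089 + 9p. Setting AD = SRAS gives 1072 = 17p, so p = 63.06 and y = 4161 − 8p = 3656.53.
Output 3656.53 is above potential 3422, so over time expected prices rise and SRAS shifts left until y returns to 3422.
Long run: y = 3422 on the AD curve gives 3422 = 4161 − 8p, so p = 92.38.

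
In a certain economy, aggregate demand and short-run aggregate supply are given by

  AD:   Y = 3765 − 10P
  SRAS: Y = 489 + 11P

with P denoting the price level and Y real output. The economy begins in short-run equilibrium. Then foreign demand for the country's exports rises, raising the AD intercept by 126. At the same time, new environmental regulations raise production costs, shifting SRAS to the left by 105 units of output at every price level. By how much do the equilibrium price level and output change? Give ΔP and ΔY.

ΔP = +11, ΔY = +16

After both shocks: AD is Y = 3891 − 10P and SRAS is Y = 384 + 11P.
Setting them equal: 3507 = 21P, so P = 167.
Y = 3891 − 10·167 = 2221.
Initially P = 156, Y = 2205, so ΔP = +11 and ΔY = +16.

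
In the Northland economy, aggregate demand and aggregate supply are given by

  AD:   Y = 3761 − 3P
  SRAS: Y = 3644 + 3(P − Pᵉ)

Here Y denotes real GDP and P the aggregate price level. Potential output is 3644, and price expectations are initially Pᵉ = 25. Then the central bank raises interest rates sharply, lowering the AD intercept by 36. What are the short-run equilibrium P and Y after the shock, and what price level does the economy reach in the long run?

Short run: P = 26, Y = 3647. Long run: P = 27.

AD shifts left: new AD is Y = 3725 − 3P. With Pᵉ = 25, SRAS is Y = 3569 + 3P.
Short run: 3725 − 3P = 3569 + 3P gives 156 = 6P, so P = 26 and Y = 3725 − 3·26 = 3647.
Y = 3647 is above potential 3644; expectations adjust and SRAS shifts left until Y = 3644.
Long run: on the new AD curve, 3644 = 3725 − 3P gives P = 27.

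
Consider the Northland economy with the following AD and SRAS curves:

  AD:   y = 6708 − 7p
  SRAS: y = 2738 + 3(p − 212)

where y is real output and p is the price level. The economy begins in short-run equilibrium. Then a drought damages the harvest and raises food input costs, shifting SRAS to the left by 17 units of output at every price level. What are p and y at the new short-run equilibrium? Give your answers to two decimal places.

This is a negative supply shock: SRAS shifts left.
New SRAS: y = 2085 + 3p.
Set AD = SRAS: 6708 − 7p = 2085 + 3p, so 4623 = 10p and p = 462.30.
Substituting into AD, y = 3471.90.

p = 462.30, y = 3471.90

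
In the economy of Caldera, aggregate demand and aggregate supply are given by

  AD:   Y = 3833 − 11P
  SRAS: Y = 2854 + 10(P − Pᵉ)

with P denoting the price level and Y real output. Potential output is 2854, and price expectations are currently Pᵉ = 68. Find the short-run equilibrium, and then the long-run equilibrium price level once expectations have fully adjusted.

Short run: P = 79, Y = 2964. Long run: P = 89.

Short run: with Pᵉ = 68, SRAS is Y = 2174 + 10P. Setting AD = SRAS gives 1659 = 21P, so P = 79 and Y = 3833 − 11·79 = 2964.
Output 2964 is above potential 2854, so over time expected prices rise and SRAS shifts left until Y returns to 2854.
Long run: Y = 2854 on the AD curve gives 2854 = 3833 − 11P, so P = 89.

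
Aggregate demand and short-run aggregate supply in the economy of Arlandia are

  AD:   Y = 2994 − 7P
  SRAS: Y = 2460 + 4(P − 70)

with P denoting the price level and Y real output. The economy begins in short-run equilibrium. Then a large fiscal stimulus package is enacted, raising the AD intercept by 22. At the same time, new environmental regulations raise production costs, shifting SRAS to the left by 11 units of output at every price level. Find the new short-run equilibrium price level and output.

P = 77, Y = 2477

After both shocks: AD is Y = 3016 − 7P and SRAS is Y = 2169 + 4P.
Setting them equal: 847 = 11P, so P = 77.
Y = 3016 − 7·77 = 2477.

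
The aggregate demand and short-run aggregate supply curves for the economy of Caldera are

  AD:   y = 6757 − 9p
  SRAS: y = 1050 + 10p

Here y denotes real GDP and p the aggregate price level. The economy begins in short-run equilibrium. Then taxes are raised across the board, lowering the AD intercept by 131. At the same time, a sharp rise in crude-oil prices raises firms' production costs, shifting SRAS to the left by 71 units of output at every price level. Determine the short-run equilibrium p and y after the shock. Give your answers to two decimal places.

After both shocks: AD is y = 6626 − 9p and SRAS is y = 979 + 10p.
Setting them equal: 5647 = 19p, so p = 297.21.
Substituting into AD, y = 3951.11.

p = 297.21, y = 3951.11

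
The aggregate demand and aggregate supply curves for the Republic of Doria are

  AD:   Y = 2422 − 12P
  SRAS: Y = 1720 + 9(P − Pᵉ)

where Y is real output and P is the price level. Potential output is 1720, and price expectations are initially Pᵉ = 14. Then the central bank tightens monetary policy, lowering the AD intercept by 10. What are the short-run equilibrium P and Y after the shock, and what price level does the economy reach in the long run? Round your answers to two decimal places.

Short run: P = 38.95, Y = 1944.57. Long run: P = 57.67.

AD shifts left: new AD is Y = 2412 − 12P. With Pᵉ = 14, SRAS is Y = 1594 + 9P.
Short run: 2412 − 12P = 1594 + 9P gives 818 = 21P, so P = 38.95 and Y = 2412 − 12P = 1944.57.
Y = 1944.57 is above potential 1720; expectations adjust and SRAS shifts left until Y = 1720.
Long run: on the new AD curve, 1720 = 2412 − 12P gives P = 57.67.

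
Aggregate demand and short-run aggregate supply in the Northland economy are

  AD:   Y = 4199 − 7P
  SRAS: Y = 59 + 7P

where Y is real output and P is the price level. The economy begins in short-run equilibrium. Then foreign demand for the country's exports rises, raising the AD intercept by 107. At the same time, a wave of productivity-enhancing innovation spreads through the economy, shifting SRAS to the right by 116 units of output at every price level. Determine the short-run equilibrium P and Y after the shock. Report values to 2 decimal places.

After both shocks: AD is Y = 4306 − 7P and SRAS is Y = 175 + 7P.
Setting them equal: 4131 = 14P, so P = 295.07.
Substituting into AD, Y = 2240.50.

P = 295.07, Y = 2240.50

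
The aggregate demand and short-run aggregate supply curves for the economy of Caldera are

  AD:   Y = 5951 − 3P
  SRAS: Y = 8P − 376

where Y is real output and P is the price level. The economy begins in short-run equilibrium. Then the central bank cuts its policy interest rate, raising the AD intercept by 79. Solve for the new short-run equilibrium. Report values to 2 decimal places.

P = 582.36, Y = 4282.91

This is a positive demand shock: AD shifts right.
New AD: Y = 6030 − 3P.
Set AD = SRAS: 6030 − 3P = 8P − 376, so 6406 = 11P and P = 582.36.
Substituting into AD, Y = 4282.91.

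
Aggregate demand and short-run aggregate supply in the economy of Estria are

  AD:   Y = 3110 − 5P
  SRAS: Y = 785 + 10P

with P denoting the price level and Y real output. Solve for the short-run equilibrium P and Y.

Set AD = SRAS: 3110 − 5P = 785 + 10P, so 2325 = 15P and P = 155.
Then Y = 3110 − 5·155 = 2335.

P = 155, Y = 2335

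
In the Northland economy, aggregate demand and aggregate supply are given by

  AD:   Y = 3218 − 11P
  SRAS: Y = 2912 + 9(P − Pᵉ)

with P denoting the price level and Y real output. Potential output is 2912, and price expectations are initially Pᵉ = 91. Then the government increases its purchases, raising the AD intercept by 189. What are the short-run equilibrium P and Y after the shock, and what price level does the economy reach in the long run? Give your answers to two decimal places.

AD shifts right: new AD is Y = 3407 − 11P. With Pᵉ = 91, SRAS is Y = 2093 + 9P.
Short run: 3407 − 11P = 2093 + 9P gives 1314 = 20P, so P = 65.70 and Y = 3407 − 11P = 2684.30.
Y = 2684.30 is below potential 2912; expectations adjust and SRAS shifts right until Y = 2912.
Long run: on the new AD curve, 2912 = 3407 − 11P gives P = 45.00.

Short run: P = 65.70, Y = 2684.30. Long run: P = 45.00.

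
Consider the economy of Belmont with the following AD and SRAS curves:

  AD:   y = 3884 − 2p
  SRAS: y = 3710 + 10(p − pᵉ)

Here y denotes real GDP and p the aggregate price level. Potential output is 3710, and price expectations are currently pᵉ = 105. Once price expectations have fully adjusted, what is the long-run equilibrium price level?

Long-run p = 87

Short run: with pᵉ = 105, SRAS is y = 2660 + 10p. Setting AD = SRAS gives 1224 = 12p, so p = 102 and y = 3884 − 2·102 = 3680.
Output 3680 is below potential 3710, so over time expected prices fall and SRAS shifts right until y returns to 3710.
Long run: y = 3710 on the AD curve gives 3710 = 3884 − 2p, so p = 87.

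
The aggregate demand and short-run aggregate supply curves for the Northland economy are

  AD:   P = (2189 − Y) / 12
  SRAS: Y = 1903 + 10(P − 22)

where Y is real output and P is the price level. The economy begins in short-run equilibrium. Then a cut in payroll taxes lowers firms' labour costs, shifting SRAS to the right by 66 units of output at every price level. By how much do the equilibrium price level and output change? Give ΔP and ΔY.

This is a positive supply shock: SRAS shifts right.
New SRAS: Y = 1749 + 10P.
Set AD = SRAS: 2189 − 12P = 1749 + 10P, so 440 = 22P and P = 20.
Y = 2189 − 12·20 = 1949.
Initially P = 23, Y = 1913, so ΔP = -3 and ΔY = +36.

ΔP = -3, ΔY = +36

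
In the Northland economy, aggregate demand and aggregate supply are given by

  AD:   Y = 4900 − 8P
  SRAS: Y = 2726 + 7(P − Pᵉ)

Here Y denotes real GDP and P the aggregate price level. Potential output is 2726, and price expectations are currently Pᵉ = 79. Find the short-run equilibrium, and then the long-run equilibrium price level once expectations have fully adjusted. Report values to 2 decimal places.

Short run: with Pᵉ = 79, SRAS is Y = 2173 + 7P. Setting AD = SRAS gives 2727 = 15P, so P = 181.80 and Y = 4900 − 8P = 3445.60.
Output 3445.60 is above potential 2726, so over time expected prices rise and SRAS shifts left until Y returns to 2726.
Long run: Y = 2726 on the AD curve gives 2726 = 4900 − 8P, so P = 271.75.

Short run: P = 181.80, Y = 3445.60. Long run: P = 271.75.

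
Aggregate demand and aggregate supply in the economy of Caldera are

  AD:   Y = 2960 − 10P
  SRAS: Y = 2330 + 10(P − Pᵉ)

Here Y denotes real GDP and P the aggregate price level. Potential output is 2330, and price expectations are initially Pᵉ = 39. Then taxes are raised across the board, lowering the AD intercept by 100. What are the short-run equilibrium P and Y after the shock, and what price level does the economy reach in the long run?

Short run: P = 46, Y = 2400. Long run: P = 53.

AD shifts left: new AD is Y = 2860 − 10P. With Pᵉ = 39, SRAS is Y = 1940 + 10P.
Short run: 2860 − 10P = 1940 + 10P gives 920 = 20P, so P = 46 and Y = 2860 − 10·46 = 2400.
Y = 2400 is above potential 2330; expectations adjust and SRAS shifts left until Y = 2330.
Long run: on the new AD curve, 2330 = 2860 − 10P gives P = 53.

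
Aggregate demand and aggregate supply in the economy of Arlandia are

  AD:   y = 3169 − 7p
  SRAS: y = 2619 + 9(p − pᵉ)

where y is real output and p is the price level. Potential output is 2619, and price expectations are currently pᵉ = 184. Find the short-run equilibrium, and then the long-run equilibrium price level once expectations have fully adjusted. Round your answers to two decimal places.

Short run: with pᵉ = 184, SRAS is y = 963 + 9p. Setting AD = SRAS gives 2206 = 16p, so p = 137.88 and y = 3169 − 7p = 2203.88.
Output 2203.88 is below potential 2619, so over time expected prices fall and SRAS shifts right until y returns to 2619.
Long run: y = 2619 on the AD curve gives 2619 = 3169 − 7p, so p = 78.57.

Short run: p = 137.88, y = 2203.88. Long run: p = 78.57.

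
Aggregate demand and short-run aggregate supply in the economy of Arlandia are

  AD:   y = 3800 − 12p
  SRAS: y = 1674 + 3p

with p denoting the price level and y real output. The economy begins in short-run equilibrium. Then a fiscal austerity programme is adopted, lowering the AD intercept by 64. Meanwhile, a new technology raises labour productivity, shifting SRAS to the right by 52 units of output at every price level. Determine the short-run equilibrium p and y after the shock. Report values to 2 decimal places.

p = 134.00, y = 2128.00

After both shocks: AD is y = 3736 − 12p and SRAS is y = 1726 + 3p.
Setting them equal: 2010 = 15p, so p = 134.00.
Substituting into AD, y = 2128.00.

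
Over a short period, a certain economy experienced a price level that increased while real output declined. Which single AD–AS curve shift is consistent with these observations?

P rose and Y fell. An AD shift moves P and Y in the same direction; an SRAS shift moves them in opposite directions.
Here P and Y moved in opposite directions, so the SRAS curve shifted.
Since Y fell, SRAS shifted left.

SRAS shifted left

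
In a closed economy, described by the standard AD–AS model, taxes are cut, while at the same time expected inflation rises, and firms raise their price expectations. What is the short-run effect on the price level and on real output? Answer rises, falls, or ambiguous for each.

Price level: rises; output: ambiguous

The first event is a positive demand shock: AD shifts right, which by itself pushes P up and Y up.
The second is an adverse supply shock: SRAS shifts left, which by itself pushes P up and Y down.
Both shocks push P up, so P rises. The two shocks push Y in opposite directions, so the effect on Y is ambiguous.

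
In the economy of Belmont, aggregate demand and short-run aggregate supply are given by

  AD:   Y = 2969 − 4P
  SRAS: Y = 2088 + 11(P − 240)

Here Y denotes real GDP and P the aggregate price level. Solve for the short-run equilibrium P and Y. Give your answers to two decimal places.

P = 234.73, Y = 2030.07

Write SRAS as Y = 2088 + 11P − 2640 = 11P − 552.
Set AD = SRAS: 2969 − 4P = 11P − 552, so 3521 = 15P and P = 234.73.
Substituting into AD, Y = 2969 − 4P = 2030.07.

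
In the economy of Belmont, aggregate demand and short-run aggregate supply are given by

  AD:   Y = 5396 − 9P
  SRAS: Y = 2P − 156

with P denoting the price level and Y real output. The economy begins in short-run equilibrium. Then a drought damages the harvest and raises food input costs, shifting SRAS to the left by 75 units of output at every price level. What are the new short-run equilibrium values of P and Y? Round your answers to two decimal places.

P = 511.55, Y = 792.09

This is a negative supply shock: SRAS shifts left.
New SRAS: Y = 2P − 231.
Set AD = SRAS: 5396 − 9P = 2P − 231, so 5627 = 11P and P = 511.55.
Substituting into AD, Y = 792.09.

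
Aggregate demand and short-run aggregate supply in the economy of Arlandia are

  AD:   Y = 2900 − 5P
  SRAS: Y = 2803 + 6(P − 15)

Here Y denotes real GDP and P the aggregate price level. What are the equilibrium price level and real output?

Write SRAS as Y = 2803 + 6P − 90 = 2713 + 6P.
Set AD = SRAS: 2900 − 5P = 2713 + 6P, so 187 = 11P and P = 17.
Then Y = 2900 − 5·17 = 2815.

P = 17, Y = 2815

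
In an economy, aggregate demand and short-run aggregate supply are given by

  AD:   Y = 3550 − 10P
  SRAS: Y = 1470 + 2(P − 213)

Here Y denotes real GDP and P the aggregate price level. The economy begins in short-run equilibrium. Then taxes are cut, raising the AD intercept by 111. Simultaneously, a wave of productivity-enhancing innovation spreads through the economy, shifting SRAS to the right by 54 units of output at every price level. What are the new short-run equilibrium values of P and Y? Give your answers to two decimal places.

P = 213.58, Y = 1525.17

After both shocks: AD is Y = 3661 − 10P and SRAS is Y = 1098 + 2P.
Setting them equal: 2563 = 12P, so P = 213.58.
Substituting into AD, Y = 1525.17.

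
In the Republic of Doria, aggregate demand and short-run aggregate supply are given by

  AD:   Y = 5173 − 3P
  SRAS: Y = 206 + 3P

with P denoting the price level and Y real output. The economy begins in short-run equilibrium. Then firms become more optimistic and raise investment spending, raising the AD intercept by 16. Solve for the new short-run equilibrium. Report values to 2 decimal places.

This is a positive demand shock: AD shifts right.
New AD: Y = 5189 − 3P.
Set AD = SRAS: 5189 − 3P = 206 + 3P, so 4983 = 6P and P = 830.50.
Substituting into AD, Y = 2697.50.

P = 830.50, Y = 2697.50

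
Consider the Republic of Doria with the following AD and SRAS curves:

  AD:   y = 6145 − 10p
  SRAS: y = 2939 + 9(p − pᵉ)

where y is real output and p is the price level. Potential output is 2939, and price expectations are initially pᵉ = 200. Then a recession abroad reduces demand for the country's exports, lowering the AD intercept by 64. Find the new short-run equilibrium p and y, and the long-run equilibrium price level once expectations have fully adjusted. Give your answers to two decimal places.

AD shifts left: new AD is y = 6081 − 10p. With pᵉ = 200, SRAS is y = 1139 + 9p.
Short run: 6081 − 10p = 1139 + 9p gives 4942 = 19p, so p = 260.11 and y = 6081 − 10p = 3479.95.
y = 3479.95 is above potential 2939; expectations adjust and SRAS shifts left until y = 2939.
Long run: on the new AD curve, 2939 = 6081 − 10p gives p = 314.20.

Short run: p = 260.11, y = 3479.95. Long run: p = 314.20.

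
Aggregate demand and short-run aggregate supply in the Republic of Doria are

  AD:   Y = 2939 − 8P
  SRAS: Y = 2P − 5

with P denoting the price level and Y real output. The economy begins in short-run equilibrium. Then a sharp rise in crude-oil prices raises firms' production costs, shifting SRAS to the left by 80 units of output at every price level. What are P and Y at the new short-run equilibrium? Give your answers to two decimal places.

P = 302.40, Y = 519.80

This is a negative supply shock: SRAS shifts left.
New SRAS: Y = 2P − 85.
Set AD = SRAS: 2939 − 8P = 2P − 85, so 3024 = 10P and P = 302.40.
Substituting into AD, Y = 519.80.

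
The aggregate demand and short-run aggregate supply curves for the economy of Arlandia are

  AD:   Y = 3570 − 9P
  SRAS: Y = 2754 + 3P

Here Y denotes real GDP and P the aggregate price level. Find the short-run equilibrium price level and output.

P = 68, Y = 2958

Set AD = SRAS: 3570 − 9P = 2754 + 3P, so 816 = 12P and P = 68.
Then Y = 3570 − 9·68 = 2958.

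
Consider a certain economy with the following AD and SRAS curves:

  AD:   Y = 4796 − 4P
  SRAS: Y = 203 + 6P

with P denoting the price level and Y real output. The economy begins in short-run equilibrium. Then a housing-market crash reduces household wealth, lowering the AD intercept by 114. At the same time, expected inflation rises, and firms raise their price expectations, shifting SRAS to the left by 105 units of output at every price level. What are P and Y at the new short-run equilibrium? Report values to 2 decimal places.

After both shocks: AD is Y = 4682 − 4P and SRAS is Y = 98 + 6P.
Setting them equal: 4584 = 10P, so P = 458.40.
Substituting into AD, Y = 2848.40.

P = 458.40, Y = 2848.40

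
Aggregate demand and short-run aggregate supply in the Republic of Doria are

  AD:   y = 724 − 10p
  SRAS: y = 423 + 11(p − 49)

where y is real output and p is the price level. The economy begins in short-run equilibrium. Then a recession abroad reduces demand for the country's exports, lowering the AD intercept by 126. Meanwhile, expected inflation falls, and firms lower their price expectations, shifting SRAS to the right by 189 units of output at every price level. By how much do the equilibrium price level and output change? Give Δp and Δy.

After both shocks: AD is y = 598 − 10p and SRAS is y = 73 + 11p.
Setting them equal: 525 = 21p, so p = 25.
y = 598 − 10·25 = 348.
Initially p = 40, y = 324, so Δp = -15 and Δy = +24.

Δp = -15, Δy = +24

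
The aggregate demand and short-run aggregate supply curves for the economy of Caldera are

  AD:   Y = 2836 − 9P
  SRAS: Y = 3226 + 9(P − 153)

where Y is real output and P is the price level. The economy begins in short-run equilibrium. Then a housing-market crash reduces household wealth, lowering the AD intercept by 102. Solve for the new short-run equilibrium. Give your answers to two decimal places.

P = 49.17, Y = 2291.50

This is a negative demand shock: AD shifts left.
New AD: Y = 2734 − 9P.
SRAS can be written Y = 1849 + 9P.
Set AD = SRAS: 2734 − 9P = 1849 + 9P, so 885 = 18P and P = 49.17.
Substituting into AD, Y = 2291.50.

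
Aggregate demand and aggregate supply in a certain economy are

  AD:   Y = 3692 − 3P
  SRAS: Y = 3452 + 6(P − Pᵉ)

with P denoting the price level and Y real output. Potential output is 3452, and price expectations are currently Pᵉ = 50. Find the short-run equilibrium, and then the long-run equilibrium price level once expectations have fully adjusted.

Short run: with Pᵉ = 50, SRAS is Y = 3152 + 6P. Setting AD = SRAS gives 540 = 9P, so P = 60 and Y = 3692 − 3·60 = 3512.
Output 3512 is above potential 3452, so over time expected prices rise and SRAS shifts left until Y returns to 3452.
Long run: Y = 3452 on the AD curve gives 3452 = 3692 − 3P, so P = 80.

Short run: P = 60, Y = 3512. Long run: P = 80.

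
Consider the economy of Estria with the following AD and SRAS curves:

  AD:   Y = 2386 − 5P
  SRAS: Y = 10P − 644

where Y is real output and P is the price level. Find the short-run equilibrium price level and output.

P = 202, Y = 1376

Set AD = SRAS: 2386 − 5P = 10P − 644, so 3030 = 15P and P = 202.
Then Y = 2386 − 5·202 = 1376.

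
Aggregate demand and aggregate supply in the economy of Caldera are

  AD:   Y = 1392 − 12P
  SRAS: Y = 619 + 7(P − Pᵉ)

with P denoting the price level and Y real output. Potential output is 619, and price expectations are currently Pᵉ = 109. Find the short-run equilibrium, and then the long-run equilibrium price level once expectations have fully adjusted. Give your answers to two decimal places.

Short run: with Pᵉ = 109, SRAS is Y = 7P − 144. Setting AD = SRAS gives 1536 = 19P, so P = 80.84 and Y = 1392 − 12P = 421.89.
Output 421.89 is below potential 619, so over time expected prices fall and SRAS shifts right until Y returns to 619.
Long run: Y = 619 on the AD curve gives 619 = 1392 − 12P, so P = 64.42.

Short run: P = 80.84, Y = 421.89. Long run: P = 64.42.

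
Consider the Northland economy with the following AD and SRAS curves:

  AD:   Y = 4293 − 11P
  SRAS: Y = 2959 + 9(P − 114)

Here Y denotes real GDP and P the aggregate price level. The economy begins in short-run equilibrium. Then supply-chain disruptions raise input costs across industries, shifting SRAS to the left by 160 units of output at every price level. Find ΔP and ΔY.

This is a negative supply shock: SRAS shifts left.
New SRAS: Y = 1773 + 9P.
Set AD = SRAS: 4293 − 11P = 1773 + 9P, so 2520 = 20P and P = 126.
Y = 4293 − 11·126 = 2907.
Initially P = 118, Y = 2995, so ΔP = +8 and ΔY = -88.

ΔP = +8, ΔY = -88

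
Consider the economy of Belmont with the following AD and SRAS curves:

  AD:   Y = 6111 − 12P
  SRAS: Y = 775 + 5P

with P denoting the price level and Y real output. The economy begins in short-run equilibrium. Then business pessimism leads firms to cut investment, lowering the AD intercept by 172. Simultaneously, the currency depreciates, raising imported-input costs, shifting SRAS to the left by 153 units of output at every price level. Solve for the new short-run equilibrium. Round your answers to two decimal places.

After both shocks: AD is Y = 5939 − 12P and SRAS is Y = 622 + 5P.
Setting them equal: 5317 = 17P, so P = 312.76.
Substituting into AD, Y = 2185.82.

P = 312.76, Y = 2185.82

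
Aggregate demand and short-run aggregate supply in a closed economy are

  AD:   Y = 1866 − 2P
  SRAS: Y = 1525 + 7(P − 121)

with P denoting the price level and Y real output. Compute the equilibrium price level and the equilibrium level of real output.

P = 132, Y = 1602

Write SRAS as Y = 1525 + 7P − 847 = 678 + 7P.
Set AD = SRAS: 1866 − 2P = 678 + 7P, so 1188 = 9P and P = 132.
Then Y = 1866 − 2·132 = 1602.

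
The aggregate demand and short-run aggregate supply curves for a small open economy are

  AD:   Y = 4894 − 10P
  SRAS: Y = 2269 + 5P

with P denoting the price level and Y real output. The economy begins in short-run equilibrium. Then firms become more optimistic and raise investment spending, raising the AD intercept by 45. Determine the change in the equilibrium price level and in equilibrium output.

This is a positive demand shock: AD shifts right.
New AD: Y = 4939 − 10P.
Set AD = SRAS: 4939 − 10P = 2269 + 5P, so 2670 = 15P and P = 178.
Y = 4939 − 10·178 = 3159.
Initially P = 175, Y = 3144, so ΔP = +3 and ΔY = +15.

ΔP = +3, ΔY = +15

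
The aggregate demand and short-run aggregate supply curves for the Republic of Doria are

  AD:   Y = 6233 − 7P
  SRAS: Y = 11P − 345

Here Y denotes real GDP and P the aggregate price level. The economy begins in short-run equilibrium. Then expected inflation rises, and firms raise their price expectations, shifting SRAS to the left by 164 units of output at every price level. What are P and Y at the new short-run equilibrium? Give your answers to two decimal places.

This is a negative supply shock: SRAS shifts left.
New SRAS: Y = 11P − 509.
Set AD = SRAS: 6233 − 7P = 11P − 509, so 6742 = 18P and P = 374.56.
Substituting into AD, Y = 3611.11.

P = 374.56, Y = 3611.11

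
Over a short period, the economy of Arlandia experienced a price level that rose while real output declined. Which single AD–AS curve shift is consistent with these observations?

P rose and Y fell. An AD shift moves P and Y in the same direction; an SRAS shift moves them in opposite directions.
Here P and Y moved in opposite directions, so the SRAS curve shifted.
Since Y fell, SRAS shifted left.

SRAS shifted left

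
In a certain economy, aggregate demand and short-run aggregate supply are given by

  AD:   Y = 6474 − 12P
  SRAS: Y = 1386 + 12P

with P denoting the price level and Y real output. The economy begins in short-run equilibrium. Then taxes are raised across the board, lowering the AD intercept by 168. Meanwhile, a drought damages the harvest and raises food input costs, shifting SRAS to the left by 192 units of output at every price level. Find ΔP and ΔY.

ΔP = +1, ΔY = -180

After both shocks: AD is Y = 6306 − 12P and SRAS is Y = 1194 + 12P.
Setting them equal: 5112 = 24P, so P = 213.
Y = 6306 − 12·213 = 3750.
Initially P = 212, Y = 3930, so ΔP = +1 and ΔY = -180.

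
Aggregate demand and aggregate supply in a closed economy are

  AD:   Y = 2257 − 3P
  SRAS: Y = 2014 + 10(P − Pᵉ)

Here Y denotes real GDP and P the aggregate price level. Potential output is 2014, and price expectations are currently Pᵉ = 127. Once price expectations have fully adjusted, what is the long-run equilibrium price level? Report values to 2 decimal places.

Long-run P = 81.00

Short run: with Pᵉ = 127, SRAS is Y = 744 + 10P. Setting AD = SRAS gives 1513 = 13P, so P = 116.38 and Y = 2257 − 3P = 1907.85.
Output 1907.85 is below potential 2014, so over time expected prices fall and SRAS shifts right until Y returns to 2014.
Long run: Y = 2014 on the AD curve gives 2014 = 2257 − 3P, so P = 81.00.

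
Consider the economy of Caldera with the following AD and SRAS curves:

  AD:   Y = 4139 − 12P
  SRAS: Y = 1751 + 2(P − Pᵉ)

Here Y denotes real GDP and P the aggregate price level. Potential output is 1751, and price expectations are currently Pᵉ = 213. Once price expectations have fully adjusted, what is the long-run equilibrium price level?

Short run: with Pᵉ = 213, SRAS is Y = 1325 + 2P. Setting AD = SRAS gives 2814 = 14P, so P = 201 and Y = 4139 − 12·201 = 1727.
Output 1727 is below potential 1751, so over time expected prices fall and SRAS shifts right until Y returns to 1751.
Long run: Y = 1751 on the AD curve gives 1751 = 4139 − 12P, so P = 199.

Long-run P = 199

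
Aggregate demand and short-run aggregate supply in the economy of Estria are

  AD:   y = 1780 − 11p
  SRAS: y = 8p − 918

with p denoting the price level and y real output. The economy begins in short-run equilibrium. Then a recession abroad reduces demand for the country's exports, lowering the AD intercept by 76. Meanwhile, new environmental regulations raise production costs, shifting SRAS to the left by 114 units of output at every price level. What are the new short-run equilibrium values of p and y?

p = 144, y = 120

After both shocks: AD is y = 1704 − 11p and SRAS is y = 8p − 1032.
Setting them equal: 2736 = 19p, so p = 144.
y = 1704 − 11·144 = 120.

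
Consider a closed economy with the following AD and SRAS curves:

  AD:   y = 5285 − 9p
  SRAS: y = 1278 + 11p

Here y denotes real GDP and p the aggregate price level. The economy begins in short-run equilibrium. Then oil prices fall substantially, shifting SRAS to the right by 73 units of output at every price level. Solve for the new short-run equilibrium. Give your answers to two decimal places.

This is a positive supply shock: SRAS shifts right.
New SRAS: y = 1351 + 11p.
Set AD = SRAS: 5285 − 9p = 1351 + 11p, so 3934 = 20p and p = 196.70.
Substituting into AD, y = 3514.70.

p = 196.70, y = 3514.70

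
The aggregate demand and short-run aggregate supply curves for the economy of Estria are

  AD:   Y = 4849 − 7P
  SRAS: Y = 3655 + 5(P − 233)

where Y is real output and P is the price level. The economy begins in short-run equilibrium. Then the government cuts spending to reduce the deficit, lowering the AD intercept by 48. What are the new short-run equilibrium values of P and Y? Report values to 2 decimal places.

P = 192.58, Y = 3452.92

This is a negative demand shock: AD shifts left.
New AD: Y = 4801 − 7P.
SRAS can be written Y = 2490 + 5P.
Set AD = SRAS: 4801 − 7P = 2490 + 5P, so 2311 = 12P and P = 192.58.
Substituting into AD, Y = 3452.92.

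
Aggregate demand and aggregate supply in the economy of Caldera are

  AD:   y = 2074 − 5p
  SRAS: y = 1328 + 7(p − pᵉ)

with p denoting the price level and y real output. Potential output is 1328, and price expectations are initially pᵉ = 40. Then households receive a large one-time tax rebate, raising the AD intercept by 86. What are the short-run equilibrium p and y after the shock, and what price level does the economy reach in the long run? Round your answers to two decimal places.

AD shifts right: new AD is y = 2160 − 5p. With pᵉ = 40, SRAS is y = 1048 + 7p.
Short run: 2160 − 5p = 1048 + 7p gives 1112 = 12p, so p = 92.67 and y = 2160 − 5p = 1696.67.
y = 1696.67 is above potential 1328; expectations adjust and SRAS shifts left until y = 1328.
Long run: on the new AD curve, 1328 = 2160 − 5p gives p = 166.40.

Short run: p = 92.67, y = 1696.67. Long run: p = 166.40.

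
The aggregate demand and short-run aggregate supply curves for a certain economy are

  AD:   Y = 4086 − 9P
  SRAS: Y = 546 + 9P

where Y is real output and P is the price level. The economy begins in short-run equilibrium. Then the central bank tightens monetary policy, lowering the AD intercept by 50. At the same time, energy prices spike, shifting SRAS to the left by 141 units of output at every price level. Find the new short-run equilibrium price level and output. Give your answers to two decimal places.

After both shocks: AD is Y = 4036 − 9P and SRAS is Y = 405 + 9P.
Setting them equal: 3631 = 18P, so P = 201.72.
Substituting into AD, Y = 2220.50.

P = 201.72, Y = 2220.50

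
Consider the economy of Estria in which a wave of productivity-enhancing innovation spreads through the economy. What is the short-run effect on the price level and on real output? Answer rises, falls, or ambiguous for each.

Price level: falls; output: rises

This is a favourable supply shock: SRAS shifts right.
Moving along the downward-sloping AD curve, P falls and Y rises.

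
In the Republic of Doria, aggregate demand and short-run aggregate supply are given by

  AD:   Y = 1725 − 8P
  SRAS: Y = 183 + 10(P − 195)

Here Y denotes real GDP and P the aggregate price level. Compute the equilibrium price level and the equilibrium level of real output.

Write SRAS as Y = 183 + 10P − 1950 = 10P − 1767.
Set AD = SRAS: 1725 − 8P = 10P − 1767, so 3492 = 18P and P = 194.
Then Y = 1725 − 8·194 = 173.

P = 194, Y = 173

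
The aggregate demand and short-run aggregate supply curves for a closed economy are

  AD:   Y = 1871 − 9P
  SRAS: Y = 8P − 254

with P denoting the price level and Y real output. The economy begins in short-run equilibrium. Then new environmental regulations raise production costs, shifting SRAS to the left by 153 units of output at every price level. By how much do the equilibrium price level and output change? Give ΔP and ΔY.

ΔP = +9, ΔY = -81

This is a negative supply shock: SRAS shifts left.
New SRAS: Y = 8P − 407.
Set AD = SRAS: 1871 − 9P = 8P − 407, so 2278 = 17P and P = 134.
Y = 1871 − 9·134 = 665.
Initially P = 125, Y = 746, so ΔP = +9 and ΔY = -81.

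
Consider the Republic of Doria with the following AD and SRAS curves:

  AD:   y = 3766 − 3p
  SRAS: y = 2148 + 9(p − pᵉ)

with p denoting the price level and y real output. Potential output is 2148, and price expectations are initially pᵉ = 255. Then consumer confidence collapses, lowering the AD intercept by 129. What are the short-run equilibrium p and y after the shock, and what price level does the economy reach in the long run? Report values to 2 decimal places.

AD shifts left: new AD is y = 3637 − 3p. With pᵉ = 255, SRAS is y = 9p − 147.
Short run: 3637 − 3p = 9p − 147 gives 3784 = 12p, so p = 315.33 and y = 3637 − 3p = 2691.00.
y = 2691.00 is above potential 2148; expectations adjust and SRAS shifts left until y = 2148.
Long run: on the new AD curve, 2148 = 3637 − 3p gives p = 496.33.

Short run: p = 315.33, y = 2691.00. Long run: p = 496.33.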